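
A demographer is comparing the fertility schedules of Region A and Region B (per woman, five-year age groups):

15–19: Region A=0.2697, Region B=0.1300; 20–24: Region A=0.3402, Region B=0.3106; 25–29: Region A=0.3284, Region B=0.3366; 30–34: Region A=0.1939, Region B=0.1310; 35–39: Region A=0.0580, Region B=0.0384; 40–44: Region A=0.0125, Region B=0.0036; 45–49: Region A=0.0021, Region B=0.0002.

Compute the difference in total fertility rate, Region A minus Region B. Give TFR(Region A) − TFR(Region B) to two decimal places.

1.27

Region A:
  Sum of ASFRs = 0.2697 + 0.3402 + 0.3284 + 0.1939 + 0.0580 + 0.0125 + 0.0021 = 1.2048
  TFR = 5 × 1.2048 = 6.024
Region B:
  Sum of ASFRs = 0.1300 + 0.3106 + 0.3366 + 0.1310 + 0.0384 + 0.0036 + 0.0002 = 0.9504
  TFR = 5 × 0.9504 = 4.752
Difference = 6.024 − 4.752 = 1.272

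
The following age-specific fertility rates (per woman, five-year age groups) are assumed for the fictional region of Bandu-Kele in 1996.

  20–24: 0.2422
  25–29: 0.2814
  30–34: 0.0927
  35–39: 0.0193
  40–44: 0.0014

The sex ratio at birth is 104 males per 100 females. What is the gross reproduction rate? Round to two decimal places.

Proportion female at birth = 100 / (100 + 104) = 0.49020.
Sum of ASFRs = 0.2422 + 0.2814 + 0.0927 + 0.0193 + 0.0014 = 0.6370
TFR = 5 × 0.6370 = 3.185
GRR = 0.49020 × 3.185 = 1.56129

1.56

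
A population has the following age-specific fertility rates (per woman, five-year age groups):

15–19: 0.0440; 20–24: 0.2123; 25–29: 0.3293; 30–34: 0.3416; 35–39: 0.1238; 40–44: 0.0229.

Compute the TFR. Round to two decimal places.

Sum of ASFRs = 0.0440 + 0.2123 + 0.3293 + 0.3416 + 0.1238 + 0.0229 = 1.0739
TFR = 5 × 1.0739 = 5.3695

5.37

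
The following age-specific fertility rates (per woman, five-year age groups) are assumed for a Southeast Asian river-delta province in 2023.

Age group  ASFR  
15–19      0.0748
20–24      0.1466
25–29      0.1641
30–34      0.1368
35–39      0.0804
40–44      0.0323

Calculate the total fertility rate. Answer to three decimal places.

Sum of ASFRs = 0.0748 + 0.1466 + 0.1641 + 0.1368 + 0.0804 + 0.0323 = 0.6350
TFR = 5 × 0.6350 = 3.175

3.175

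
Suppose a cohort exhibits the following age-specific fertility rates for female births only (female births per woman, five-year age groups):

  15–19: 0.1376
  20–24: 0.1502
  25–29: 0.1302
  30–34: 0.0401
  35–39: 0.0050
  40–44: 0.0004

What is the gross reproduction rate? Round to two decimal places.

2.32

Sum of female ASFRs = 0.1376 + 0.1502 + 0.1302 + 0.0401 + 0.0050 + 0.0004 = 0.4635
GRR = 5 × 0.4635 = 2.3175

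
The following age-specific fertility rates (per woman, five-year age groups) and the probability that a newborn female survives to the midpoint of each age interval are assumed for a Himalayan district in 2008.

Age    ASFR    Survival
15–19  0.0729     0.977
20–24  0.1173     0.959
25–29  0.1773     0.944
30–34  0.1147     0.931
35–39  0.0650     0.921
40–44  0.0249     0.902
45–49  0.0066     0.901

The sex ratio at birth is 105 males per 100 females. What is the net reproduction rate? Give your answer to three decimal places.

Proportion female at birth = 100 / (100 + 105) = 0.48780.
Weighting each age-specific rate by interval width and survival:
  15–19: 5 × 0.0729 × 0.977 = 0.35612
  20–24: 5 × 0.1173 × 0.959 = 0.56245
  25–29: 5 × 0.1773 × 0.944 = 0.83686
  30–34: 5 × 0.1147 × 0.931 = 0.53393
  35–39: 5 × 0.0650 × 0.921 = 0.29933
  40–44: 5 × 0.0249 × 0.902 = 0.11230
  45–49: 5 × 0.0066 × 0.901 = 0.02973
Sum = 2.73072
NRR = 0.48780 × 2.73072 = 1.33205
An NRR exceeding 1 indicates intrinsic growth under these rates.

1.332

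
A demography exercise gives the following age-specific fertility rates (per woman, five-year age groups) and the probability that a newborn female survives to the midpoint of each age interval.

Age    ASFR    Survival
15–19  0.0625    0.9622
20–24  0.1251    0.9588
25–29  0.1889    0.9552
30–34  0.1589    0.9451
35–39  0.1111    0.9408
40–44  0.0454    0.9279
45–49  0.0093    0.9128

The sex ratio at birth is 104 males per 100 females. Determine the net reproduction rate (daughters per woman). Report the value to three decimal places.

1.632

Proportion female at birth = 100 / (100 + 104) = 0.49020.
Each age group contributes 5 × ASFR × survival:
  15–19: 5 × 0.0625 × 0.9622 = 0.30069
  20–24: 5 × 0.1251 × 0.9588 = 0.59973
  25–29: 5 × 0.1889 × 0.9552 = 0.90219
  30–34: 5 × 0.1589 × 0.9451 = 0.75088
  35–39: 5 × 0.1111 × 0.9408 = 0.52261
  40–44: 5 × 0.0454 × 0.9279 = 0.21063
  45–49: 5 × 0.0093 × 0.9128 = 0.04245
Sum = 3.32918
NRR = 0.49020 × 3.32918 = 1.63196
An NRR exceeding 1 indicates intrinsic growth under these rates.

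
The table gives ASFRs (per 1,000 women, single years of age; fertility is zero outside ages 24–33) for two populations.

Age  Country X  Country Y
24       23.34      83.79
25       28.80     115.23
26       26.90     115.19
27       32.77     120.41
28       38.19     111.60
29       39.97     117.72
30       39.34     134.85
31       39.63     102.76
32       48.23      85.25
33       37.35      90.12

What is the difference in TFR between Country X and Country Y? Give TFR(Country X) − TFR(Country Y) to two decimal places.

Country X:
  Sum of ASFRs = 23.34 + 28.80 + 26.90 + 32.77 + 38.19 + 39.97 + 39.34 + 39.63 + 48.23 + 37.35 = 354.52
  TFR = 354.52 / 1000 = 0.35452
Country Y:
  Sum of ASFRs = 83.79 + 115.23 + 115.19 + 120.41 + 111.60 + 117.72 + 134.85 + 102.76 + 85.25 + 90.12 = 1076.92
  TFR = 1076.92 / 1000 = 1.07692
Difference = 0.35452 − 1.07692 = -0.7224

-0.72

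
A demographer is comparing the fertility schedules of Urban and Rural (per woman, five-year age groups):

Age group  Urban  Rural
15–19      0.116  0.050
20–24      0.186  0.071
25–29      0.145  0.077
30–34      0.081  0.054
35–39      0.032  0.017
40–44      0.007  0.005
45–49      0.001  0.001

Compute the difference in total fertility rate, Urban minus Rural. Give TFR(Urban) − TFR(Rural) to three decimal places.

Urban:
  Sum of ASFRs = 0.116 + 0.186 + 0.145 + 0.081 + 0.032 + 0.007 + 0.001 = 0.568
  TFR = 5 × 0.568 = 2.84
Rural:
  Sum of ASFRs = 0.050 + 0.071 + 0.077 + 0.054 + 0.017 + 0.005 + 0.001 = 0.275
  TFR = 5 × 0.275 = 1.375
Difference = 2.84 − 1.375 = 1.465

1.465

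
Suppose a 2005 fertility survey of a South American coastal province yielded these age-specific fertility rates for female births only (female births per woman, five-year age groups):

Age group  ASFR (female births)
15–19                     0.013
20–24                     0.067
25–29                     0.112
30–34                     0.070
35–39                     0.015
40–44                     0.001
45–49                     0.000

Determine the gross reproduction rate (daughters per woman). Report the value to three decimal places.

1.390

Sum of female ASFRs = 0.013 + 0.067 + 0.112 + 0.070 + 0.015 + 0.001 + 0.000 = 0.278
GRR = 5 × 0.278 = 1.39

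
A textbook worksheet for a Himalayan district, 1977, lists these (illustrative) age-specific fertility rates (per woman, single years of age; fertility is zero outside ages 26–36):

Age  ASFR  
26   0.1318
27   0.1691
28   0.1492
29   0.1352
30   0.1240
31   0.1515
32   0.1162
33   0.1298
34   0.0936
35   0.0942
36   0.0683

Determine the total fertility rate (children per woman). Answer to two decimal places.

1.36

Sum of ASFRs = 0.1318 + 0.1691 + 0.1492 + 0.1352 + 0.1240 + 0.1515 + 0.1162 + 0.1298 + 0.0936 + 0.0942 + 0.0683 = 1.3629
TFR = 1.3629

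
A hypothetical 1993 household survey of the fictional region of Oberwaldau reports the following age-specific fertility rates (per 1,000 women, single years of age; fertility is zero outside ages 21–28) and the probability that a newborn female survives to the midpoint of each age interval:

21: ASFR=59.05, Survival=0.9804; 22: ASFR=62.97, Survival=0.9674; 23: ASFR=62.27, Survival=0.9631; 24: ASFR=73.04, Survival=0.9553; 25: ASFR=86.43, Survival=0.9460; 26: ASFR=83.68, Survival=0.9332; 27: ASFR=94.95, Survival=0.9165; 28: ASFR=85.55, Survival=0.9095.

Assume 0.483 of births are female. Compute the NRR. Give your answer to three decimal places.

0.277

Proportion female at birth = 0.483.
Per-age-group product (1 × ASFR × survival probability):
  21: 1 × 59.05/1000 × 0.9804 = 0.05789
  22: 1 × 62.97/1000 × 0.9674 = 0.06092
  23: 1 × 62.27/1000 × 0.9631 = 0.05997
  24: 1 × 73.04/1000 × 0.9553 = 0.06978
  25: 1 × 86.43/1000 × 0.9460 = 0.08176
  26: 1 × 83.68/1000 × 0.9332 = 0.07809
  27: 1 × 94.95/1000 × 0.9165 = 0.08702
  28: 1 × 85.55/1000 × 0.9095 = 0.07781
Sum = 0.57324
NRR = 0.483 × 0.57324 = 0.27687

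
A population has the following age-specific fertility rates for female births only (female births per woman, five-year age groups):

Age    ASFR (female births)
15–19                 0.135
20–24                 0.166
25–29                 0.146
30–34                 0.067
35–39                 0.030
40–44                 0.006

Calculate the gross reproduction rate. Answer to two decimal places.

Sum of female ASFRs = 0.135 + 0.166 + 0.146 + 0.067 + 0.030 + 0.006 = 0.550
GRR = 5 × 0.550 = 2.75

2.75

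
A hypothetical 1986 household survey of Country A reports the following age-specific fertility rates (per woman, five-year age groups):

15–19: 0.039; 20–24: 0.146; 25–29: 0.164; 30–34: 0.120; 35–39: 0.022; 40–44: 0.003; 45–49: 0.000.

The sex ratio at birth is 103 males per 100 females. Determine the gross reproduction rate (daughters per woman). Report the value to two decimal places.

1.22

Proportion female at birth = 100 / (100 + 103) = 0.49261.
Sum of ASFRs = 0.039 + 0.146 + 0.164 + 0.120 + 0.022 + 0.003 + 0.000 = 0.494
TFR = 5 × 0.494 = 2.47
GRR = 0.49261 × 2.47 = 1.21675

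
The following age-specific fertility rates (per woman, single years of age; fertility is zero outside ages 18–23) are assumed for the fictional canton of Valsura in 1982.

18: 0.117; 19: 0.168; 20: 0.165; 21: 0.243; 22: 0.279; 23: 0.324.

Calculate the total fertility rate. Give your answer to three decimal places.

1.296

Sum of ASFRs = 0.117 + 0.168 + 0.165 + 0.243 + 0.279 + 0.324 = 1.296
TFR = 1.296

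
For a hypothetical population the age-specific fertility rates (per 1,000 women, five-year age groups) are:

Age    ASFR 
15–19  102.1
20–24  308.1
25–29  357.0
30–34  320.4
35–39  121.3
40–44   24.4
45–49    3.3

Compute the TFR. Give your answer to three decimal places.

Sum of ASFRs = 102.1 + 308.1 + 357.0 + 320.4 + 121.3 + 24.4 + 3.3 = 1236.6
TFR = 5 × 1236.6 / 1000 = 6.183

6.183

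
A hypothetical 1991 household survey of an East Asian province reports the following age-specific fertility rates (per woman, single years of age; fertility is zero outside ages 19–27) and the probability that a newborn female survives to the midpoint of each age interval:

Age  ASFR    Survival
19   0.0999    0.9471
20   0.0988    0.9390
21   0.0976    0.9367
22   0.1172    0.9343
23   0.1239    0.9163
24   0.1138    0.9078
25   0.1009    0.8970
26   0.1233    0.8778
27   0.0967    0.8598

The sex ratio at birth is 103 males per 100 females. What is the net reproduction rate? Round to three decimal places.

0.437

Proportion female at birth = 100 / (100 + 103) = 0.49261.
Survival-weighted fertility by age (1·fₓ·Sₓ):
  19: 1 × 0.0999 × 0.9471 = 0.09462
  20: 1 × 0.0988 × 0.9390 = 0.09277
  21: 1 × 0.0976 × 0.9367 = 0.09142
  22: 1 × 0.1172 × 0.9343 = 0.10950
  23: 1 × 0.1239 × 0.9163 = 0.11353
  24: 1 × 0.1138 × 0.9078 = 0.10331
  25: 1 × 0.1009 × 0.8970 = 0.09051
  26: 1 × 0.1233 × 0.8778 = 0.10823
  27: 1 × 0.0967 × 0.8598 = 0.08314
Sum = 0.88703
NRR = 0.49261 × 0.88703 = 0.43696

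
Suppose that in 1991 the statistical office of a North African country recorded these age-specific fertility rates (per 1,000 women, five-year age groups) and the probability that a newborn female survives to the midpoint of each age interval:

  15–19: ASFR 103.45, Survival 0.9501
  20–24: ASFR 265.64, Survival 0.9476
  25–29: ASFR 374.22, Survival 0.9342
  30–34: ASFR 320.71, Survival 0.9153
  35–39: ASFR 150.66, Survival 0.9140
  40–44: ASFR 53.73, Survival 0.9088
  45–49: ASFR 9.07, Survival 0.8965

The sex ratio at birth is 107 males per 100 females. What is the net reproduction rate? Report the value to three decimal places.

Proportion female at birth = 100 / (100 + 107) = 0.48309.
Survival-weighted fertility by age (5·fₓ·Sₓ):
  15–19: 5 × 103.45/1000 × 0.9501 = 0.49144
  20–24: 5 × 265.64/1000 × 0.9476 = 1.25860
  25–29: 5 × 374.22/1000 × 0.9342 = 1.74798
  30–34: 5 × 320.71/1000 × 0.9153 = 1.46773
  35–39: 5 × 150.66/1000 × 0.9140 = 0.68852
  40–44: 5 × 53.73/1000 × 0.9088 = 0.24415
  45–49: 5 × 9.07/1000 × 0.8965 = 0.04066
Sum = 5.93908
NRR = 0.48309 × 5.93908 = 2.86911
With NRR above 1 the population is above replacement fertility.

2.869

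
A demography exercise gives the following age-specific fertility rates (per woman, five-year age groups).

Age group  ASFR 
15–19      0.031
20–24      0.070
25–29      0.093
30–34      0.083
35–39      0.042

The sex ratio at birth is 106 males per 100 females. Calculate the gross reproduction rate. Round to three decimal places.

0.774

Proportion female at birth = 100 / (100 + 106) = 0.48544.
Sum of ASFRs = 0.031 + 0.070 + 0.093 + 0.083 + 0.042 = 0.319
TFR = 5 × 0.319 = 1.595
GRR = 0.48544 × 1.595 = 0.77428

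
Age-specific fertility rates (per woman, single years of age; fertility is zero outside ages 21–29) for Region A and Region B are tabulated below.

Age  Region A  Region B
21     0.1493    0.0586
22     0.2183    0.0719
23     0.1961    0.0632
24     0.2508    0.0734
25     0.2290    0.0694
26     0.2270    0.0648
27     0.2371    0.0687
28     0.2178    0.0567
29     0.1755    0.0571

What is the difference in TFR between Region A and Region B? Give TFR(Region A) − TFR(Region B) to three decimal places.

Region A:
  Sum of ASFRs = 0.1493 + 0.2183 + 0.1961 + 0.2508 + 0.2290 + 0.2270 + 0.2371 + 0.2178 + 0.1755 = 1.9009
  TFR = 1.9009
Region B:
  Sum of ASFRs = 0.0586 + 0.0719 + 0.0632 + 0.0734 + 0.0694 + 0.0648 + 0.0687 + 0.0567 + 0.0571 = 0.5838
  TFR = 0.5838
Difference = 1.9009 − 0.5838 = 1.3171

1.317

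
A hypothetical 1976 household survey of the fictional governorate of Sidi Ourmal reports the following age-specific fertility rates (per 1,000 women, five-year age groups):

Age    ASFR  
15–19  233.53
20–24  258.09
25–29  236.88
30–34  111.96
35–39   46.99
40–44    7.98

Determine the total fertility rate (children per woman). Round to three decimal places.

4.477

Sum of ASFRs = 233.53 + 258.09 + 236.88 + 111.96 + 46.99 + 7.98 = 895.43
TFR = 5 × 895.43 / 1000 = 4.47715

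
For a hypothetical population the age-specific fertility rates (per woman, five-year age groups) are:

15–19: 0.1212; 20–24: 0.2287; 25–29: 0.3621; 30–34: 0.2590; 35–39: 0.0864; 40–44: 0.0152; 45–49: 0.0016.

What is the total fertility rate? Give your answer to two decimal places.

5.37

Sum of ASFRs = 0.1212 + 0.2287 + 0.3621 + 0.2590 + 0.0864 + 0.0152 + 0.0016 = 1.0742
TFR = 5 × 1.0742 = 5.371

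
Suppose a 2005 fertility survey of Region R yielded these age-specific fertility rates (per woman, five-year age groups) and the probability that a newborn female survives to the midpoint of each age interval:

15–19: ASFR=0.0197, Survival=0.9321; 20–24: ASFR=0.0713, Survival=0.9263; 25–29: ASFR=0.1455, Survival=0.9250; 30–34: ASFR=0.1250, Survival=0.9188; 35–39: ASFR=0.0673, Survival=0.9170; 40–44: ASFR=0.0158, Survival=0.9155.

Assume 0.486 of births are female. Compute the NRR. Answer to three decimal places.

0.996

Proportion female at birth = 0.486.
Each age group contributes 5 × ASFR × survival:
  15–19: 5 × 0.0197 × 0.9321 = 0.09181
  20–24: 5 × 0.0713 × 0.9263 = 0.33023
  25–29: 5 × 0.1455 × 0.9250 = 0.67294
  30–34: 5 × 0.1250 × 0.9188 = 0.57425
  35–39: 5 × 0.0673 × 0.9170 = 0.30857
  40–44: 5 × 0.0158 × 0.9155 = 0.07232
Sum = 2.05012
NRR = 0.486 × 2.05012 = 0.99636
NRR < 1, so the cohort does not fully replace itself.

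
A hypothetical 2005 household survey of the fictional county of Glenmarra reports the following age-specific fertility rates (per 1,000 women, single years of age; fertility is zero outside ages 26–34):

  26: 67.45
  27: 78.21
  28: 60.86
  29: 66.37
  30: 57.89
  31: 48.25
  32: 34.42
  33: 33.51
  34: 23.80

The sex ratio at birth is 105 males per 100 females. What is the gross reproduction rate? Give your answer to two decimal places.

0.23

Proportion female at birth = 100 / (100 + 105) = 0.48780.
Sum of ASFRs = 67.45 + 78.21 + 60.86 + 66.37 + 57.89 + 48.25 + 34.42 + 33.51 + 23.80 = 470.76
TFR = 470.76 / 1000 = 0.47076
GRR = 0.48780 × 0.47076 = 0.22964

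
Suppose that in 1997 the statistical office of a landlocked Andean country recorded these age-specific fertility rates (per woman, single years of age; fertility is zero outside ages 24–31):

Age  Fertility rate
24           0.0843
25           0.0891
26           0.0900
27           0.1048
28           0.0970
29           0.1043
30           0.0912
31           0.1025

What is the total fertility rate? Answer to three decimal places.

Sum of ASFRs = 0.0843 + 0.0891 + 0.0900 + 0.1048 + 0.0970 + 0.1043 + 0.0912 + 0.1025 = 0.7632
TFR = 0.7632

0.763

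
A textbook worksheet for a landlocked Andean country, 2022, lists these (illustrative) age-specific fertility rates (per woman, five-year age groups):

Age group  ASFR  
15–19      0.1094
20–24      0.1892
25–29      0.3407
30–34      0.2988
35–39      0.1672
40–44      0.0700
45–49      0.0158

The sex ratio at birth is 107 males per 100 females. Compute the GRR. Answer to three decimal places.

Proportion female at birth = 100 / (100 + 107) = 0.48309.
Sum of ASFRs = 0.1094 + 0.1892 + 0.3407 + 0.2988 + 0.1672 + 0.0700 + 0.0158 = 1.1911
TFR = 5 × 1.1911 = 5.9555
GRR = 0.48309 × 5.9555 = 2.87704

2.877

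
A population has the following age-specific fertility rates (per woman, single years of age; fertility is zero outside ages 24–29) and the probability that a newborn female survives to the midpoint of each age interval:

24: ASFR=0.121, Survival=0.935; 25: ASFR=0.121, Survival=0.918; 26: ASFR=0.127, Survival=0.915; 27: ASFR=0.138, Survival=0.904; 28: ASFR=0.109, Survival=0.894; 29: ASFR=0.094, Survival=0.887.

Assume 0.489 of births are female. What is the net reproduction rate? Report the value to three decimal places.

Proportion female at birth = 0.489.
Each age group contributes 1 × ASFR × survival:
  24: 1 × 0.121 × 0.935 = 0.11314
  25: 1 × 0.121 × 0.918 = 0.11108
  26: 1 × 0.127 × 0.915 = 0.11621
  27: 1 × 0.138 × 0.904 = 0.12475
  28: 1 × 0.109 × 0.894 = 0.09745
  29: 1 × 0.094 × 0.887 = 0.08338
Sum = 0.64601
NRR = 0.489 × 0.64601 = 0.31590

0.316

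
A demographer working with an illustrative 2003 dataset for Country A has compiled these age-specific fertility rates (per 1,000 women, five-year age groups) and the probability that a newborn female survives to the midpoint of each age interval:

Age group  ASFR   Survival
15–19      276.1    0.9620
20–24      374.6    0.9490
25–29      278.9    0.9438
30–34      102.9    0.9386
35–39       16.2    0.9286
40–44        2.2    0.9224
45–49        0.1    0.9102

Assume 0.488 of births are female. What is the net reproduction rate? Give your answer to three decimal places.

2.435

Proportion female at birth = 0.488.
Per-age-group product (5 × ASFR × survival probability):
  15–19: 5 × 276.1/1000 × 0.9620 = 1.32804
  20–24: 5 × 374.6/1000 × 0.9490 = 1.77748
  25–29: 5 × 278.9/1000 × 0.9438 = 1.31613
  30–34: 5 × 102.9/1000 × 0.9386 = 0.48291
  35–39: 5 × 16.2/1000 × 0.9286 = 0.07522
  40–44: 5 × 2.2/1000 × 0.9224 = 0.01015
  45–49: 5 × 0.1/1000 × 0.9102 = 0.00046
Sum = 4.99039
NRR = 0.488 × 4.99039 = 2.43531
An NRR exceeding 1 indicates intrinsic growth under these rates.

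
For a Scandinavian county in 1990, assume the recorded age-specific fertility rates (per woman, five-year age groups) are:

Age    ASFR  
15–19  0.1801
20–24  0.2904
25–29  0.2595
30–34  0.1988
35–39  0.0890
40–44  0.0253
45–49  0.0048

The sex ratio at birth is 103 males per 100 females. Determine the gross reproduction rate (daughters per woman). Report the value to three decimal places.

2.581

Proportion female at birth = 100 / (100 + 103) = 0.49261.
Sum of ASFRs = 0.1801 + 0.2904 + 0.2595 + 0.1988 + 0.0890 + 0.0253 + 0.0048 = 1.0479
TFR = 5 × 1.0479 = 5.2395
GRR = 0.49261 × 5.2395 = 2.58103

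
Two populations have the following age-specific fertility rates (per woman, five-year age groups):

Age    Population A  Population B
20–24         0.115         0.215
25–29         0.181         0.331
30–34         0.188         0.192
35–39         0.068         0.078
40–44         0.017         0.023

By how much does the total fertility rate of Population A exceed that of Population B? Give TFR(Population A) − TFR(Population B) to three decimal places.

Population A:
  Sum of ASFRs = 0.115 + 0.181 + 0.188 + 0.068 + 0.017 = 0.569
  TFR = 5 × 0.569 = 2.845
Population B:
  Sum of ASFRs = 0.215 + 0.331 + 0.192 + 0.078 + 0.023 = 0.839
  TFR = 5 × 0.839 = 4.195
Difference = 2.845 − 4.195 = -1.35

-1.350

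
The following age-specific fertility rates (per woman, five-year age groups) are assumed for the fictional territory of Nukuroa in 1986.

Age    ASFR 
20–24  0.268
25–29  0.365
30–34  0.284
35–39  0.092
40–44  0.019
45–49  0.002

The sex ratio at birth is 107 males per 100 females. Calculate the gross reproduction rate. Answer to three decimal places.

2.488

Proportion female at birth = 100 / (100 + 107) = 0.48309.
Sum of ASFRs = 0.268 + 0.365 + 0.284 + 0.092 + 0.019 + 0.002 = 1.030
TFR = 5 × 1.030 = 5.15
GRR = 0.48309 × 5.15 = 2.48791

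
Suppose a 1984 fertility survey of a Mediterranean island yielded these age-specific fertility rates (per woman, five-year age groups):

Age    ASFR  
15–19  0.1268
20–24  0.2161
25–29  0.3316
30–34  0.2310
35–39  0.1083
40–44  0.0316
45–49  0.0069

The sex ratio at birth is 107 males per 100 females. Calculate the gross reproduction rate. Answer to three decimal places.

2.542

Proportion female at birth = 100 / (100 + 107) = 0.48309.
Sum of ASFRs = 0.1268 + 0.2161 + 0.3316 + 0.2310 + 0.1083 + 0.0316 + 0.0069 = 1.0523
TFR = 5 × 1.0523 = 5.2615
GRR = 0.48309 × 5.2615 = 2.54178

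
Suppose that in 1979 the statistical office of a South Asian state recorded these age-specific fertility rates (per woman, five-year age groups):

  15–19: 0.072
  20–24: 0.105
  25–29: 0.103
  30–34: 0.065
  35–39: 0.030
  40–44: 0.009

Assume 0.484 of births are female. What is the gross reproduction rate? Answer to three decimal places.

Proportion female at birth = 0.484.
Sum of ASFRs = 0.072 + 0.105 + 0.103 + 0.065 + 0.030 + 0.009 = 0.384
TFR = 5 × 0.384 = 1.92
GRR = 0.484 × 1.92 = 0.92928

0.929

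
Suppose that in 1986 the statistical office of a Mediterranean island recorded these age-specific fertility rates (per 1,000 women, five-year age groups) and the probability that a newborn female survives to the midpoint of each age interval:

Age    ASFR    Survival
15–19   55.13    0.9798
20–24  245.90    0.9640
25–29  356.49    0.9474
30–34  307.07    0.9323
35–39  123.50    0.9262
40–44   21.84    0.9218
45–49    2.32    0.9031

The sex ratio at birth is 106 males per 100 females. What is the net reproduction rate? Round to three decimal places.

2.553

Proportion female at birth = 100 / (100 + 106) = 0.48544.
Weighting each age-specific rate by interval width and survival:
  15–19: 5 × 55.13/1000 × 0.9798 = 0.27008
  20–24: 5 × 245.90/1000 × 0.9640 = 1.18524
  25–29: 5 × 356.49/1000 × 0.9474 = 1.68869
  30–34: 5 × 307.07/1000 × 0.9323 = 1.43141
  35–39: 5 × 123.50/1000 × 0.9262 = 0.57193
  40–44: 5 × 21.84/1000 × 0.9218 = 0.10066
  45–49: 5 × 2.32/1000 × 0.9031 = 0.01048
Sum = 5.25849
NRR = 0.48544 × 5.25849 = 2.55268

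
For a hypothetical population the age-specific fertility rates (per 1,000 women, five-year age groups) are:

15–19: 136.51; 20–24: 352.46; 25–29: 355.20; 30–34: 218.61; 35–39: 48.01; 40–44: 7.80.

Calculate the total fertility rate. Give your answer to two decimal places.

Sum of ASFRs = 136.51 + 352.46 + 355.20 + 218.61 + 48.01 + 7.80 = 1118.59
TFR = 5 × 1118.59 / 1000 = 5.59295

5.59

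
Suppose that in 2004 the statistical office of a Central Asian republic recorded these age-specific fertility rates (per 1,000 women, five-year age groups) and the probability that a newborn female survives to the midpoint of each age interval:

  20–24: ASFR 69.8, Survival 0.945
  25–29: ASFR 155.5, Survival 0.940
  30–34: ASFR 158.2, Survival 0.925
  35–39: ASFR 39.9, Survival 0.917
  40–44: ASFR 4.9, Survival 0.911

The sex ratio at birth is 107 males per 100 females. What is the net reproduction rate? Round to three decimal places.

0.965

Proportion female at birth = 100 / (100 + 107) = 0.48309.
Survival-weighted fertility by age (5·fₓ·Sₓ):
  20–24: 5 × 69.8/1000 × 0.945 = 0.32981
  25–29: 5 × 155.5/1000 × 0.940 = 0.73085
  30–34: 5 × 158.2/1000 × 0.925 = 0.73168
  35–39: 5 × 39.9/1000 × 0.917 = 0.18294
  40–44: 5 × 4.9/1000 × 0.911 = 0.02232
Sum = 1.99760
NRR = 0.48309 × 1.99760 = 0.96502
An NRR under 1 implies long-run decline under these rates.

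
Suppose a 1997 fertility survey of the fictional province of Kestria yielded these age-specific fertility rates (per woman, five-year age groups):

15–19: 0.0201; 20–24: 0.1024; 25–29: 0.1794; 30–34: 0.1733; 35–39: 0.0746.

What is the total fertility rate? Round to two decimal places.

Sum of ASFRs = 0.0201 + 0.1024 + 0.1794 + 0.1733 + 0.0746 = 0.5498
TFR = 5 × 0.5498 = 2.749

2.75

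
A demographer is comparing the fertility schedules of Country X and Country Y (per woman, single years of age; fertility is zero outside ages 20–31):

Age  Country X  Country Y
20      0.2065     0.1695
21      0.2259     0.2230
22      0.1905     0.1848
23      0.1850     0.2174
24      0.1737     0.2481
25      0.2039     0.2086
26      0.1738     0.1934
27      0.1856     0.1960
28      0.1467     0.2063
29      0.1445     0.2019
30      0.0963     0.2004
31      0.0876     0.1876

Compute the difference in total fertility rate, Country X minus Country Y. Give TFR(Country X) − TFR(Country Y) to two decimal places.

Country X:
  Sum of ASFRs = 0.2065 + 0.2259 + 0.1905 + 0.1850 + 0.1737 + 0.2039 + 0.1738 + 0.1856 + 0.1467 + 0.1445 + 0.0963 + 0.0876 = 2.0200
  TFR = 2.02
Country Y:
  Sum of ASFRs = 0.1695 + 0.2230 + 0.1848 + 0.2174 + 0.2481 + 0.2086 + 0.1934 + 0.1960 + 0.2063 + 0.2019 + 0.2004 + 0.1876 = 2.4370
  TFR = 2.437
Difference = 2.02 − 2.437 = -0.417

-0.42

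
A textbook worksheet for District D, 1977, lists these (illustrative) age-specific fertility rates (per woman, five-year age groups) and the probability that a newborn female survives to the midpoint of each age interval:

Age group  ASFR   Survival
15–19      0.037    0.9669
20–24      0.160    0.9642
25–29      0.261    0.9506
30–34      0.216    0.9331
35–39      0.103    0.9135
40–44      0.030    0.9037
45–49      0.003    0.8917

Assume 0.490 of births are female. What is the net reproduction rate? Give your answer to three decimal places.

Proportion female at birth = 0.490.
Each age group contributes 5 × ASFR × survival:
  15–19: 5 × 0.037 × 0.9669 = 0.17888
  20–24: 5 × 0.160 × 0.9642 = 0.77136
  25–29: 5 × 0.261 × 0.9506 = 1.24053
  30–34: 5 × 0.216 × 0.9331 = 1.00775
  35–39: 5 × 0.103 × 0.9135 = 0.47045
  40–44: 5 × 0.030 × 0.9037 = 0.13556
  45–49: 5 × 0.003 × 0.8917 = 0.01338
Sum = 3.81791
NRR = 0.490 × 3.81791 = 1.87078
An NRR exceeding 1 indicates intrinsic growth under these rates.

1.871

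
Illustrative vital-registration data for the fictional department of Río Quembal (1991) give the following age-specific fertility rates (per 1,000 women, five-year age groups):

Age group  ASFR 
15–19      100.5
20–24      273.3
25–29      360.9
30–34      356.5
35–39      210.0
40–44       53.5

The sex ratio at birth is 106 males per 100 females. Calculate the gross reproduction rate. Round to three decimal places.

Proportion female at birth = 100 / (100 + 106) = 0.48544.
Sum of ASFRs = 100.5 + 273.3 + 360.9 + 356.5 + 210.0 + 53.5 = 1354.7
TFR = 5 × 1354.7 / 1000 = 6.7735
GRR = 0.48544 × 6.7735 = 3.28813

3.288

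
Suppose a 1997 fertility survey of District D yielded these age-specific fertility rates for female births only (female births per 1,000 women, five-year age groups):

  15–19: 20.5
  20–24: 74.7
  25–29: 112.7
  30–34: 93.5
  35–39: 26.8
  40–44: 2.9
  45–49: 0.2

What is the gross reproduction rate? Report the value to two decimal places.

Sum of female ASFRs = 20.5 + 74.7 + 112.7 + 93.5 + 26.8 + 2.9 + 0.2 = 331.3
GRR = 5 × 331.3 / 1000 = 1.6565

1.66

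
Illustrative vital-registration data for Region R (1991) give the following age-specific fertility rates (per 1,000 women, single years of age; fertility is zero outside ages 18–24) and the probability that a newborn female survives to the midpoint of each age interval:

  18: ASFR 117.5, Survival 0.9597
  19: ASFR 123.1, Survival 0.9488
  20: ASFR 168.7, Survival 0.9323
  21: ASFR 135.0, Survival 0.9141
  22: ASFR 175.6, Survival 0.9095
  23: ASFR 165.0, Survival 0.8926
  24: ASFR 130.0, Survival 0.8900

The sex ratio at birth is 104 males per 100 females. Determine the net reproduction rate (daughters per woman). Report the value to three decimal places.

Proportion female at birth = 100 / (100 + 104) = 0.49020.
Weighting each age-specific rate by interval width and survival:
  18: 1 × 117.5/1000 × 0.9597 = 0.11276
  19: 1 × 123.1/1000 × 0.9488 = 0.11680
  20: 1 × 168.7/1000 × 0.9323 = 0.15728
  21: 1 × 135.0/1000 × 0.9141 = 0.12340
  22: 1 × 175.6/1000 × 0.9095 = 0.15971
  23: 1 × 165.0/1000 × 0.8926 = 0.14728
  24: 1 × 130.0/1000 × 0.8900 = 0.11570
Sum = 0.93293
NRR = 0.49020 × 0.93293 = 0.45732

0.457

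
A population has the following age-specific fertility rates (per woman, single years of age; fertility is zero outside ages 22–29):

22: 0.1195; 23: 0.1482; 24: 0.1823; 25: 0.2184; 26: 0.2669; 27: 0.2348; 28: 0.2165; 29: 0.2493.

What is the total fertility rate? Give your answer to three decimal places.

Sum of ASFRs = 0.1195 + 0.1482 + 0.1823 + 0.2184 + 0.2669 + 0.2348 + 0.2165 + 0.2493 = 1.6359
TFR = 1.6359

1.636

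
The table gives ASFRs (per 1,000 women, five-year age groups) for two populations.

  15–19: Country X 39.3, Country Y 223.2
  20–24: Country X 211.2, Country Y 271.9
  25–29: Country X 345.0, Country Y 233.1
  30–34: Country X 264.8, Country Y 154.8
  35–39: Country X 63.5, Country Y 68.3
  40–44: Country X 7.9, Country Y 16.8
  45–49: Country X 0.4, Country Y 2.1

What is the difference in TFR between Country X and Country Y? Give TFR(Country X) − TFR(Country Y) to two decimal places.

Country X:
  Sum of ASFRs = 39.3 + 211.2 + 345.0 + 264.8 + 63.5 + 7.9 + 0.4 = 932.1
  TFR = 5 × 932.1 / 1000 = 4.6605
Country Y:
  Sum of ASFRs = 223.2 + 271.9 + 233.1 + 154.8 + 68.3 + 16.8 + 2.1 = 970.2
  TFR = 5 × 970.2 / 1000 = 4.851
Difference = 4.6605 − 4.851 = -0.1905

-0.19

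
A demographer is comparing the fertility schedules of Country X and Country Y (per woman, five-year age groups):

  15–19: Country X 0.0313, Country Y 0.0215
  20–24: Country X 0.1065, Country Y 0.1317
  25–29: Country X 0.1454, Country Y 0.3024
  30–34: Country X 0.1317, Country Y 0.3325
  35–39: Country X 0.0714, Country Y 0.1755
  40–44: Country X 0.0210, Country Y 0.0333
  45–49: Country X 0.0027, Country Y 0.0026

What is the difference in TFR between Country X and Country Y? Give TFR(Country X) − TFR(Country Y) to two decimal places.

-2.45

Country X:
  Sum of ASFRs = 0.0313 + 0.1065 + 0.1454 + 0.1317 + 0.0714 + 0.0210 + 0.0027 = 0.5100
  TFR = 5 × 0.5100 = 2.55
Country Y:
  Sum of ASFRs = 0.0215 + 0.1317 + 0.3024 + 0.3325 + 0.1755 + 0.0333 + 0.0026 = 0.9995
  TFR = 5 × 0.9995 = 4.9975
Difference = 2.55 − 4.9975 = -2.4475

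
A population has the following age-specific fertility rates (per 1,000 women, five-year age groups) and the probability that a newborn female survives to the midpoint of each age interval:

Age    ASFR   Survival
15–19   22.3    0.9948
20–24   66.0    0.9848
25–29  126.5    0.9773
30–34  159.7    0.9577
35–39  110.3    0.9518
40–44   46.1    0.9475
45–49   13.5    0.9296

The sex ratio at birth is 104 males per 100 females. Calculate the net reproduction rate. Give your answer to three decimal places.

1.287

Proportion female at birth = 100 / (100 + 104) = 0.49020.
Weighting each age-specific rate by interval width and survival:
  15–19: 5 × 22.3/1000 × 0.9948 = 0.11092
  20–24: 5 × 66.0/1000 × 0.9848 = 0.32498
  25–29: 5 × 126.5/1000 × 0.9773 = 0.61814
  30–34: 5 × 159.7/1000 × 0.9577 = 0.76472
  35–39: 5 × 110.3/1000 × 0.9518 = 0.52492
  40–44: 5 × 46.1/1000 × 0.9475 = 0.21840
  45–49: 5 × 13.5/1000 × 0.9296 = 0.06275
Sum = 2.62483
NRR = 0.49020 × 2.62483 = 1.28669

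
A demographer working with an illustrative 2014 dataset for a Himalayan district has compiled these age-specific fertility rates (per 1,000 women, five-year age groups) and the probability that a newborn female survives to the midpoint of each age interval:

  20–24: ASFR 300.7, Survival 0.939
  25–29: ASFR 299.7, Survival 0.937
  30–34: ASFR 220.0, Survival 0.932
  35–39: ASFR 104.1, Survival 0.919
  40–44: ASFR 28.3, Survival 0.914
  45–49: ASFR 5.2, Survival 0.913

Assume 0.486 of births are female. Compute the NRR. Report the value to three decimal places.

2.174

Proportion female at birth = 0.486.
Weighting each age-specific rate by interval width and survival:
  20–24: 5 × 300.7/1000 × 0.939 = 1.41179
  25–29: 5 × 299.7/1000 × 0.937 = 1.40409
  30–34: 5 × 220.0/1000 × 0.932 = 1.02520
  35–39: 5 × 104.1/1000 × 0.919 = 0.47834
  40–44: 5 × 28.3/1000 × 0.914 = 0.12933
  45–49: 5 × 5.2/1000 × 0.913 = 0.02374
Sum = 4.47249
NRR = 0.486 × 4.47249 = 2.17363
NRR > 1, so each generation more than replaces itself.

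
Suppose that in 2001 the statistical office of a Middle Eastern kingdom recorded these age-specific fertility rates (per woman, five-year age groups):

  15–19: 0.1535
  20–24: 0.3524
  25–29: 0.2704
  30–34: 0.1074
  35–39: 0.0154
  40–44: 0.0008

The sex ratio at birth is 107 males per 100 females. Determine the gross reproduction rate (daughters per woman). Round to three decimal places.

Proportion female at birth = 100 / (100 + 107) = 0.48309.
Sum of ASFRs = 0.1535 + 0.3524 + 0.2704 + 0.1074 + 0.0154 + 0.0008 = 0.8999
TFR = 5 × 0.8999 = 4.4995
GRR = 0.48309 × 4.4995 = 2.17366

2.174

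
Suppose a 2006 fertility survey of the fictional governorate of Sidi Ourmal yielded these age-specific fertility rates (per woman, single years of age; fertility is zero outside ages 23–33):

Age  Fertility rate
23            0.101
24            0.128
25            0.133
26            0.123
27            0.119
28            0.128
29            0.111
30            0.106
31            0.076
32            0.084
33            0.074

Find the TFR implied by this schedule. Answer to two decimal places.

1.18

Sum of ASFRs = 0.101 + 0.128 + 0.133 + 0.123 + 0.119 + 0.128 + 0.111 + 0.106 + 0.076 + 0.084 + 0.074 = 1.183
TFR = 1.183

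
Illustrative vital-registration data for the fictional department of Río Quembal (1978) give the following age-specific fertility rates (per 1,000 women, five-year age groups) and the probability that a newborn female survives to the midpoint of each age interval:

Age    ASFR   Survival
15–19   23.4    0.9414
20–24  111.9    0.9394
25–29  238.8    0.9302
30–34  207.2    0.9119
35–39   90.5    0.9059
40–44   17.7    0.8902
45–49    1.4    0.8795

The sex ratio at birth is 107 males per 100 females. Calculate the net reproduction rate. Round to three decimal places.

Proportion female at birth = 100 / (100 + 107) = 0.48309.
Each age group contributes 5 × ASFR × survival:
  15–19: 5 × 23.4/1000 × 0.9414 = 0.11014
  20–24: 5 × 111.9/1000 × 0.9394 = 0.52559
  25–29: 5 × 238.8/1000 × 0.9302 = 1.11066
  30–34: 5 × 207.2/1000 × 0.9119 = 0.94473
  35–39: 5 × 90.5/1000 × 0.9059 = 0.40992
  40–44: 5 × 17.7/1000 × 0.8902 = 0.07878
  45–49: 5 × 1.4/1000 × 0.8795 = 0.00616
Sum = 3.18598
NRR = 0.48309 × 3.18598 = 1.53912

1.539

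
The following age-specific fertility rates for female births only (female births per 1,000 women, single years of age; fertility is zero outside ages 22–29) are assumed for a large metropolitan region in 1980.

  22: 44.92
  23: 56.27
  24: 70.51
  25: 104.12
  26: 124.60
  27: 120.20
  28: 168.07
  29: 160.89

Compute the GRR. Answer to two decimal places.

Sum of female ASFRs = 44.92 + 56.27 + 70.51 + 104.12 + 124.60 + 120.20 + 168.07 + 160.89 = 849.58
GRR = 849.58 / 1000 = 0.84958

0.85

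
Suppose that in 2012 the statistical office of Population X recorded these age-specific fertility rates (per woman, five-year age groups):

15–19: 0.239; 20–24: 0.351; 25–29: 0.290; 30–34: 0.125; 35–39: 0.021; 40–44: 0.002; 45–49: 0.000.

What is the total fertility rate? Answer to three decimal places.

Sum of ASFRs = 0.239 + 0.351 + 0.290 + 0.125 + 0.021 + 0.002 + 0.000 = 1.028
TFR = 5 × 1.028 = 5.14

5.140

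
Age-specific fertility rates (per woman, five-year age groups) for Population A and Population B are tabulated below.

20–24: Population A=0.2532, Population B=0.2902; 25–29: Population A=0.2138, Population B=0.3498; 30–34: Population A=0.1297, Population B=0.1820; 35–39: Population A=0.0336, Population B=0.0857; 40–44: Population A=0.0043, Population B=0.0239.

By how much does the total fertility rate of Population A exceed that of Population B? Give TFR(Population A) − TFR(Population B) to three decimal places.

-1.485

Population A:
  Sum of ASFRs = 0.2532 + 0.2138 + 0.1297 + 0.0336 + 0.0043 = 0.6346
  TFR = 5 × 0.6346 = 3.173
Population B:
  Sum of ASFRs = 0.2902 + 0.3498 + 0.1820 + 0.0857 + 0.0239 = 0.9316
  TFR = 5 × 0.9316 = 4.658
Difference = 3.173 − 4.658 = -1.485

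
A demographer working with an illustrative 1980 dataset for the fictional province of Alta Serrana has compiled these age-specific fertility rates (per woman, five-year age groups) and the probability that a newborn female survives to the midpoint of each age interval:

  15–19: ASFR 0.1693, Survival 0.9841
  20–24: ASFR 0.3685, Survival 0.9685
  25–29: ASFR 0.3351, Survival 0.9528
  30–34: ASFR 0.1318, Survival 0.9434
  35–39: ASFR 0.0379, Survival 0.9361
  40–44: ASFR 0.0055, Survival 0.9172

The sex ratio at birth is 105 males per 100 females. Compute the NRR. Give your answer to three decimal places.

2.458

Proportion female at birth = 100 / (100 + 105) = 0.48780.
Each age group contributes 5 × ASFR × survival:
  15–19: 5 × 0.1693 × 0.9841 = 0.83304
  20–24: 5 × 0.3685 × 0.9685 = 1.78446
  25–29: 5 × 0.3351 × 0.9528 = 1.59642
  30–34: 5 × 0.1318 × 0.9434 = 0.62170
  35–39: 5 × 0.0379 × 0.9361 = 0.17739
  40–44: 5 × 0.0055 × 0.9172 = 0.02522
Sum = 5.03823
NRR = 0.48780 × 5.03823 = 2.45765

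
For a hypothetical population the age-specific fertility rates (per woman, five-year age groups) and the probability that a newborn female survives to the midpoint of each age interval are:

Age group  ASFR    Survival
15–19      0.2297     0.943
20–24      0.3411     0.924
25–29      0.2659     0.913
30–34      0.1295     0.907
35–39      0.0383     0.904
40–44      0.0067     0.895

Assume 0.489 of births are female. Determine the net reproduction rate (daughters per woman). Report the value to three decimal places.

Proportion female at birth = 0.489.
Weighting each age-specific rate by interval width and survival:
  15–19: 5 × 0.2297 × 0.943 = 1.08304
  20–24: 5 × 0.3411 × 0.924 = 1.57588
  25–29: 5 × 0.2659 × 0.913 = 1.21383
  30–34: 5 × 0.1295 × 0.907 = 0.58728
  35–39: 5 × 0.0383 × 0.904 = 0.17312
  40–44: 5 × 0.0067 × 0.895 = 0.02998
Sum = 4.66313
NRR = 0.489 × 4.66313 = 2.28027

2.280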